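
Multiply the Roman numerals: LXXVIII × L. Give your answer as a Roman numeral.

LXXVIII = 78
L = 50
78 × 50 = 3900

MMMCM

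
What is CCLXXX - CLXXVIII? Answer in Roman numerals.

CCLXXX = 280
CLXXVIII = 178
280 - 178 = 102

CII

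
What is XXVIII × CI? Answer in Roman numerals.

XXVIII = 28
CI = 101
28 × 101 = 2828

MMDCCCXXVIII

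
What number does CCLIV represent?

CCLIV: C=100, C=100, L=50, IV=4
100 + 100 + 50 + 4 = 254

254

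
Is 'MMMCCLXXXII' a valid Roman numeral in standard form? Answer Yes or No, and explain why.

'MMMCCLXXXII': Check the rules: uses only the symbols I, V, X, L, C, D, M; no symbol is repeated more than three times in a row; V, L and D each appear at most once; no smaller symbol precedes a larger one (values never increase from left to right). Value: M (1000) + M (1000) + M (1000) + C (100) + C (100) + L (50) + X (10) + X (10) + X (10) + I (1) + I (1) = 3282. So it is a valid standard Roman numeral.

Yes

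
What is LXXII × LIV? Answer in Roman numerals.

LXXII = 72
LIV = 54
72 × 54 = 3888

MMMDCCCLXXXVIII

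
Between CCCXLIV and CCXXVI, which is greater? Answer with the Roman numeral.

CCCXLIV = 344
CCXXVI = 226
344 is larger

CCCXLIV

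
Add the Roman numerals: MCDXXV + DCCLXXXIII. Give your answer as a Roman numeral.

MCDXXV = 1425
DCCLXXXIII = 783
1425 + 783 = 2208

MMCCVIII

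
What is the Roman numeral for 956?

Convert 956 to Roman numerals:
  956 contains 1×900 (CM)
  56 contains 1×50 (L)
  6 contains 1×5 (V)
  1 contains 1×1 (I)

CMLVI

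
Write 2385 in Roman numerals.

Convert 2385 to Roman numerals:
  2385 contains 2×1000 (MM)
  385 contains 3×100 (CCC)
  85 contains 1×50 (L)
  35 contains 3×10 (XXX)
  5 contains 1×5 (V)

MMCCCLXXXV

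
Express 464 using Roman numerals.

Convert 464 to Roman numerals:
  464 contains 1×400 (CD)
  64 contains 1×50 (L)
  14 contains 1×10 (X)
  4 contains 1×4 (IV)

CDLXIV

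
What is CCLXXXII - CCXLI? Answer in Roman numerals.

CCLXXXII = 282
CCXLI = 241
282 - 241 = 41

XLI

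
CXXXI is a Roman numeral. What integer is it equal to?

CXXXI: C=100, X=10, X=10, X=10, I=1
100 + 10 + 10 + 10 + 1 = 131

131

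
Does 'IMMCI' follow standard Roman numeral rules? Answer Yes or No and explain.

'IMMCI': Invalid subtractive combination: IM

No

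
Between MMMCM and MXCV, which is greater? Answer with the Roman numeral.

MMMCM = 3900
MXCV = 1095
3900 is larger

MMMCM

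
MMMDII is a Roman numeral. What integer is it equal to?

MMMDII: M=1000, M=1000, M=1000, D=500, I=1, I=1
1000 + 1000 + 1000 + 500 + 1 + 1 = 3502

3502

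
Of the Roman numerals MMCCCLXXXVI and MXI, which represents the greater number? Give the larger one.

MMCCCLXXXVI = 2386
MXI = 1011
2386 is larger

MMCCCLXXXVI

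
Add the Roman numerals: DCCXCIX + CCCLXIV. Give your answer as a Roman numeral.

DCCXCIX = 799
CCCLXIV = 364
799 + 364 = 1163

MCLXIII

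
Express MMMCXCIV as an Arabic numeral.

MMMCXCIV: M=1000, M=1000, M=1000, C=100, XC=90, IV=4
1000 + 1000 + 1000 + 100 + 90 + 4 = 3194

3194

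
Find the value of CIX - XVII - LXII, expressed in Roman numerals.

CIX = 109, XVII = 17, LXII = 62
109 - 17 = 92
92 - 62 = 30

XXX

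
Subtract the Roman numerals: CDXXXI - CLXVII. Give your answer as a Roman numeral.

CDXXXI = 431
CLXVII = 167
431 - 167 = 264

CCLXIV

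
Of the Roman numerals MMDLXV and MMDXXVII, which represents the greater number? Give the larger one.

MMDLXV = 2565
MMDXXVII = 2527
2565 is larger

MMDLXV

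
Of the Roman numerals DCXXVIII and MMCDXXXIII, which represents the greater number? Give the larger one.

DCXXVIII = 628
MMCDXXXIII = 2433
2433 is larger

MMCDXXXIII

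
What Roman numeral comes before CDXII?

CDXII = 412, so the previous integer is 412 - 1 = 411

CDXI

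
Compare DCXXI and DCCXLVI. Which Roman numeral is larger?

DCXXI = 621
DCCXLVI = 746
746 is larger

DCCXLVI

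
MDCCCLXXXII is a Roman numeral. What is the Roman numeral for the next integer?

MDCCCLXXXII = 1882; next is 1883

MDCCCLXXXIII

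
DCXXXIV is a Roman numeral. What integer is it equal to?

DCXXXIV: D=500, C=100, X=10, X=10, X=10, IV=4
500 + 100 + 10 + 10 + 10 + 4 = 634

634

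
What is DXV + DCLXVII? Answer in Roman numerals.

DXV = 515
DCLXVII = 667
515 + 667 = 1182

MCLXXXII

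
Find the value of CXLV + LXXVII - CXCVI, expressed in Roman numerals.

CXLV = 145, LXXVII = 77, CXCVI = 196
145 + 77 = 222
222 - 196 = 26

XXVI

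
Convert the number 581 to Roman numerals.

Convert 581 to Roman numerals:
  581 contains 1×500 (D)
  81 contains 1×50 (L)
  31 contains 3×10 (XXX)
  1 contains 1×1 (I)

DLXXXI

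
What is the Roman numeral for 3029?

Convert 3029 to Roman numerals:
  3029 contains 3×1000 (MMM)
  29 contains 2×10 (XX)
  9 contains 1×9 (IX)

MMMXXIX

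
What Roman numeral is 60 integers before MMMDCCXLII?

MMMDCCXLII = 3742
3742 - 60 = 3682

MMMDCLXXXII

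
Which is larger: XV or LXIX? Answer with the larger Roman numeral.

XV = 15
LXIX = 69
69 is larger

LXIX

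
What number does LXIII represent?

LXIII: L=50, X=10, I=1, I=1, I=1
50 + 10 + 1 + 1 + 1 = 63

63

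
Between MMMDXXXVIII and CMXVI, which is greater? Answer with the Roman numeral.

MMMDXXXVIII = 3538
CMXVI = 916
3538 is larger

MMMDXXXVIII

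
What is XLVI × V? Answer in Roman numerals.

XLVI = 46
V = 5
46 × 5 = 230

CCXXX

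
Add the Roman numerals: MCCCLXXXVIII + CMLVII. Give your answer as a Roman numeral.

MCCCLXXXVIII = 1388
CMLVII = 957
1388 + 957 = 2345

MMCCCXLV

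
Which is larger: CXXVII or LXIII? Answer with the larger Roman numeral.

CXXVII = 127
LXIII = 63
127 is larger

CXXVII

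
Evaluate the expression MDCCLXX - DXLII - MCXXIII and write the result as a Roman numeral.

MDCCLXX = 1770, DXLII = 542, MCXXIII = 1123
1770 - 542 = 1228
1228 - 1123 = 105

CV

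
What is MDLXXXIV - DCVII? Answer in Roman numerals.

MDLXXXIV = 1584
DCVII = 607
1584 - 607 = 977

CMLXXVII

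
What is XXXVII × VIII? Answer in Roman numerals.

XXXVII = 37
VIII = 8
37 × 8 = 296

CCXCVI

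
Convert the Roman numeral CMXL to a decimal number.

CMXL: CM=900, XL=40
900 + 40 = 940

940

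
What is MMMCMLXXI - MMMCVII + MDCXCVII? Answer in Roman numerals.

MMMCMLXXI = 3971, MMMCVII = 3107, MDCXCVII = 1697
3971 - 3107 = 864
864 + 1697 = 2561

MMDLXI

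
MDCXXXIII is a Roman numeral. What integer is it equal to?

MDCXXXIII: M=1000, D=500, C=100, X=10, X=10, X=10, I=1, I=1, I=1
1000 + 500 + 100 + 10 + 10 + 10 + 1 + 1 + 1 = 1633

1633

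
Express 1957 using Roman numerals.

Convert 1957 to Roman numerals:
  1957 contains 1×1000 (M)
  957 contains 1×900 (CM)
  57 contains 1×50 (L)
  7 contains 1×5 (V)
  2 contains 2×1 (II)

MCMLVII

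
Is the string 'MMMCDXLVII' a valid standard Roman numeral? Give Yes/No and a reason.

'MMMCDXLVII': Check the rules: uses only the symbols I, V, X, L, C, D, M; no symbol is repeated more than three times in a row; V, L and D each appear at most once; the only places a smaller symbol precedes a larger one are the allowed subtractive pairs CD, XL, the symbol right after such a pair (if any) is smaller than the pair's first symbol, and otherwise the values never increase from left to right. Value: M (1000) + M (1000) + M (1000) + CD (400) + XL (40) + V (5) + I (1) + I (1) = 3447. So it is a valid standard Roman numeral.

Yes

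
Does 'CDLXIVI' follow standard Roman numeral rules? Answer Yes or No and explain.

'CDLXIVI': I cannot come right after the subtractive pair IV: once I is subtracted in IV, the next symbol must be smaller than I

No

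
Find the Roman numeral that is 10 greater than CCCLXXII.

CCCLXXII = 372
372 + 10 = 382

CCCLXXXII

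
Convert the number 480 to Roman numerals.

Convert 480 to Roman numerals:
  480 contains 1×400 (CD)
  80 contains 1×50 (L)
  30 contains 3×10 (XXX)

CDLXXX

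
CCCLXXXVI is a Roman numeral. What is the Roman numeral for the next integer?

CCCLXXXVI = 386; next is 387

CCCLXXXVII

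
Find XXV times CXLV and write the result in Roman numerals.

XXV = 25
CXLV = 145
25 × 145 = 3625

MMMDCXXV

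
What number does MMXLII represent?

MMXLII: M=1000, M=1000, XL=40, I=1, I=1
1000 + 1000 + 40 + 1 + 1 = 2042

2042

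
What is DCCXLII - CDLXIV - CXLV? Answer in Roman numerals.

DCCXLII = 742, CDLXIV = 464, CXLV = 145
742 - 464 = 278
278 - 145 = 133

CXXXIII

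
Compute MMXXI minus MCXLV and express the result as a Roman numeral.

MMXXI = 2021
MCXLV = 1145
2021 - 1145 = 876

DCCCLXXVI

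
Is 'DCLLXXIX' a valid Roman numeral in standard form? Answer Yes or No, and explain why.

'DCLLXXIX': L should not appear more than once

No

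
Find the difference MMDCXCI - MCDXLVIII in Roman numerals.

MMDCXCI = 2691
MCDXLVIII = 1448
2691 - 1448 = 1243

MCCXLIII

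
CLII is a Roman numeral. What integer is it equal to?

CLII: C=100, L=50, I=1, I=1
100 + 50 + 1 + 1 = 152

152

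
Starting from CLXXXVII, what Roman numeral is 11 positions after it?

CLXXXVII = 187
187 + 11 = 198

CXCVIII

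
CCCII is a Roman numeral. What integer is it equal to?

CCCII: C=100, C=100, C=100, I=1, I=1
100 + 100 + 100 + 1 + 1 = 302

302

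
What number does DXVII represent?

DXVII: D=500, X=10, V=5, I=1, I=1
500 + 10 + 5 + 1 + 1 = 517

517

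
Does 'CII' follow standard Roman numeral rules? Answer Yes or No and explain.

'CII': Check the rules: uses only the symbols I, V, X, L, C, D, M; no symbol is repeated more than three times in a row; V, L and D each appear at most once; no smaller symbol precedes a larger one (values never increase from left to right). Value: C (100) + I (1) + I (1) = 102. So it is a valid standard Roman numeral.

Yes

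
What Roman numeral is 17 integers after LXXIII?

LXXIII = 73
73 + 17 = 90

XC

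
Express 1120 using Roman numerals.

Convert 1120 to Roman numerals:
  1120 contains 1×1000 (M)
  120 contains 1×100 (C)
  20 contains 2×10 (XX)

MCXX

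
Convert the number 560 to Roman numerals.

Convert 560 to Roman numerals:
  560 contains 1×500 (D)
  60 contains 1×50 (L)
  10 contains 1×10 (X)

DLX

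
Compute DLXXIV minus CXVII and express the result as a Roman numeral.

DLXXIV = 574
CXVII = 117
574 - 117 = 457

CDLVII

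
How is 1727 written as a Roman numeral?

Convert 1727 to Roman numerals:
  1727 contains 1×1000 (M)
  727 contains 1×500 (D)
  227 contains 2×100 (CC)
  27 contains 2×10 (XX)
  7 contains 1×5 (V)
  2 contains 2×1 (II)

MDCCXXVII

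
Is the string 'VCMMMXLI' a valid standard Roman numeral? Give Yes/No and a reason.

'VCMMMXLI': Invalid subtractive combination: VC

No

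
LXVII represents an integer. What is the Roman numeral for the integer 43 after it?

LXVII = 67
67 + 43 = 110

CX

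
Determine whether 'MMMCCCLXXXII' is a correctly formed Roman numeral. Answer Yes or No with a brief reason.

'MMMCCCLXXXII': Check the rules: uses only the symbols I, V, X, L, C, D, M; no symbol is repeated more than three times in a row; V, L and D each appear at most once; no smaller symbol precedes a larger one (values never increase from left to right). Value: M (1000) + M (1000) + M (1000) + C (100) + C (100) + C (100) + L (50) + X (10) + X (10) + X (10) + I (1) + I (1) = 3382. So it is a valid standard Roman numeral.

Yes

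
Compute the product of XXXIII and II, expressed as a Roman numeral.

XXXIII = 33
II = 2
33 × 2 = 66

LXVI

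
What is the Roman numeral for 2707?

Convert 2707 to Roman numerals:
  2707 contains 2×1000 (MM)
  707 contains 1×500 (D)
  207 contains 2×100 (CC)
  7 contains 1×5 (V)
  2 contains 2×1 (II)

MMDCCVII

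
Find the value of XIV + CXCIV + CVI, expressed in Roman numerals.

XIV = 14, CXCIV = 194, CVI = 106
14 + 194 = 208
208 + 106 = 314

CCCXIV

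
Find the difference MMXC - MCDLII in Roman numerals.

MMXC = 2090
MCDLII = 1452
2090 - 1452 = 638

DCXXXVIII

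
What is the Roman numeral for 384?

Convert 384 to Roman numerals:
  384 contains 3×100 (CCC)
  84 contains 1×50 (L)
  34 contains 3×10 (XXX)
  4 contains 1×4 (IV)

CCCLXXXIV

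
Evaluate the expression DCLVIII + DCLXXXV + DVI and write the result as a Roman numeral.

DCLVIII = 658, DCLXXXV = 685, DVI = 506
658 + 685 = 1343
1343 + 506 = 1849

MDCCCXLIX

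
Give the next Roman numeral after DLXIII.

DLXIII = 563, so the next integer is 563 + 1 = 564

DLXIV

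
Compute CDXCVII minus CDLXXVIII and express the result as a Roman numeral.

CDXCVII = 497
CDLXXVIII = 478
497 - 478 = 19

XIX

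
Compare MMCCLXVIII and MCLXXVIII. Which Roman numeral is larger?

MMCCLXVIII = 2268
MCLXXVIII = 1178
2268 is larger

MMCCLXVIII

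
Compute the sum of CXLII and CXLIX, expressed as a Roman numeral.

CXLII = 142
CXLIX = 149
142 + 149 = 291

CCXCI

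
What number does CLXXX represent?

CLXXX: C=100, L=50, X=10, X=10, X=10
100 + 50 + 10 + 10 + 10 = 180

180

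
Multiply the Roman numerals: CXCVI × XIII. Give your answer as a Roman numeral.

CXCVI = 196
XIII = 13
196 × 13 = 2548

MMDXLVIII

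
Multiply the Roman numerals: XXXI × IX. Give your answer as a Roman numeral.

XXXI = 31
IX = 9
31 × 9 = 279

CCLXXIX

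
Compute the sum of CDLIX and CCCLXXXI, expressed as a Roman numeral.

CDLIX = 459
CCCLXXXI = 381
459 + 381 = 840

DCCCXL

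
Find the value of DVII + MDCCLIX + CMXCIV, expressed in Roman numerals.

DVII = 507, MDCCLIX = 1759, CMXCIV = 994
507 + 1759 = 2266
2266 + 994 = 3260

MMMCCLX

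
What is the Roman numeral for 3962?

Convert 3962 to Roman numerals:
  3962 contains 3×1000 (MMM)
  962 contains 1×900 (CM)
  62 contains 1×50 (L)
  12 contains 1×10 (X)
  2 contains 2×1 (II)

MMMCMLXII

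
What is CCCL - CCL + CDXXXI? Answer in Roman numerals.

CCCL = 350, CCL = 250, CDXXXI = 431
350 - 250 = 100
100 + 431 = 531

DXXXI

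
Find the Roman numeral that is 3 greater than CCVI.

CCVI = 206
206 + 3 = 209

CCIX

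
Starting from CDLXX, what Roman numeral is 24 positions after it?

CDLXX = 470
470 + 24 = 494

CDXCIV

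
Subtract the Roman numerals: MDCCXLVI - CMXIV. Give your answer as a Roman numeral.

MDCCXLVI = 1746
CMXIV = 914
1746 - 914 = 832

DCCCXXXII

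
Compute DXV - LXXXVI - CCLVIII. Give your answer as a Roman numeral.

DXV = 515, LXXXVI = 86, CCLVIII = 258
515 - 86 = 429
429 - 258 = 171

CLXXI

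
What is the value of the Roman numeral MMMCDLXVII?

MMMCDLXVII: M=1000, M=1000, M=1000, CD=400, L=50, X=10, V=5, I=1, I=1
1000 + 1000 + 1000 + 400 + 50 + 10 + 5 + 1 + 1 = 3467

3467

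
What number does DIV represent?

DIV: D=500, IV=4
500 + 4 = 504

504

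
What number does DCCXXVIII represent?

DCCXXVIII: D=500, C=100, C=100, X=10, X=10, V=5, I=1, I=1, I=1
500 + 100 + 100 + 10 + 10 + 5 + 1 + 1 + 1 = 728

728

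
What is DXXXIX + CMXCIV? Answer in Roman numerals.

DXXXIX = 539
CMXCIV = 994
539 + 994 = 1533

MDXXXIII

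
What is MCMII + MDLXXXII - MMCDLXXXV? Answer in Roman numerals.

MCMII = 1902, MDLXXXII = 1582, MMCDLXXXV = 2485
1902 + 1582 = 3484
3484 - 2485 = 999

CMXCIX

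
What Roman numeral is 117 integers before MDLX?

MDLX = 1560
1560 - 117 = 1443

MCDXLIII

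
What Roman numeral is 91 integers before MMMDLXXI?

MMMDLXXI = 3571
3571 - 91 = 3480

MMMCDLXXX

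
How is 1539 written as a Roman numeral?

Convert 1539 to Roman numerals:
  1539 contains 1×1000 (M)
  539 contains 1×500 (D)
  39 contains 3×10 (XXX)
  9 contains 1×9 (IX)

MDXXXIX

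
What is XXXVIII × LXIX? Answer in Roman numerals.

XXXVIII = 38
LXIX = 69
38 × 69 = 2622

MMDCXXII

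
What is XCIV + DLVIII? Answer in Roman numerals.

XCIV = 94
DLVIII = 558
94 + 558 = 652

DCLII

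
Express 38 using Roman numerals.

Convert 38 to Roman numerals:
  38 contains 3×10 (XXX)
  8 contains 1×5 (V)
  3 contains 3×1 (III)

XXXVIII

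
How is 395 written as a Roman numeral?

Convert 395 to Roman numerals:
  395 contains 3×100 (CCC)
  95 contains 1×90 (XC)
  5 contains 1×5 (V)

CCCXCV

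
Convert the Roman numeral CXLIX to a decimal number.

CXLIX: C=100, XL=40, IX=9
100 + 40 + 9 = 149

149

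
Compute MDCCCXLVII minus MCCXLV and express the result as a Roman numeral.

MDCCCXLVII = 1847
MCCXLV = 1245
1847 - 1245 = 602

DCII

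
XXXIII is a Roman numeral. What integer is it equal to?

XXXIII: X=10, X=10, X=10, I=1, I=1, I=1
10 + 10 + 10 + 1 + 1 + 1 = 33

33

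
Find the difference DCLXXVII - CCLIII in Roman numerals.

DCLXXVII = 677
CCLIII = 253
677 - 253 = 424

CDXXIV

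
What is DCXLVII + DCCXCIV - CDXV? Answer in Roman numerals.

DCXLVII = 647, DCCXCIV = 794, CDXV = 415
647 + 794 = 1441
1441 - 415 = 1026

MXXVI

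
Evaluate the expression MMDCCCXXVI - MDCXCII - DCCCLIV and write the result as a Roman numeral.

MMDCCCXXVI = 2826, MDCXCII = 1692, DCCCLIV = 854
2826 - 1692 = 1134
1134 - 854 = 280

CCLXXX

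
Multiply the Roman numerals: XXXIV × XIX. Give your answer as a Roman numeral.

XXXIV = 34
XIX = 19
34 × 19 = 646

DCXLVI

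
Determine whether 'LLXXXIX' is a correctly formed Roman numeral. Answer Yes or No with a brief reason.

'LLXXXIX': L should not appear more than once

No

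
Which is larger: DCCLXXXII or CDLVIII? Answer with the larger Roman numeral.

DCCLXXXII = 782
CDLVIII = 458
782 is larger

DCCLXXXII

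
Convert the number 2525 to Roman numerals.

Convert 2525 to Roman numerals:
  2525 contains 2×1000 (MM)
  525 contains 1×500 (D)
  25 contains 2×10 (XX)
  5 contains 1×5 (V)

MMDXXV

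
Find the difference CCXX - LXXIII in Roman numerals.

CCXX = 220
LXXIII = 73
220 - 73 = 147

CXLVII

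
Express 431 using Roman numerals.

Convert 431 to Roman numerals:
  431 contains 1×400 (CD)
  31 contains 3×10 (XXX)
  1 contains 1×1 (I)

CDXXXI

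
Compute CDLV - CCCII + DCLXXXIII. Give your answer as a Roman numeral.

CDLV = 455, CCCII = 302, DCLXXXIII = 683
455 - 302 = 153
153 + 683 = 836

DCCCXXXVI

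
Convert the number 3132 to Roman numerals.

Convert 3132 to Roman numerals:
  3132 contains 3×1000 (MMM)
  132 contains 1×100 (C)
  32 contains 3×10 (XXX)
  2 contains 2×1 (II)

MMMCXXXII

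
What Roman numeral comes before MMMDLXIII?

MMMDLXIII = 3563; previous is 3562

MMMDLXII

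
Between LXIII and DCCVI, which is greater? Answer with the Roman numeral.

LXIII = 63
DCCVI = 706
706 is larger

DCCVI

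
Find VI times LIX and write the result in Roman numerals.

VI = 6
LIX = 59
6 × 59 = 354

CCCLIV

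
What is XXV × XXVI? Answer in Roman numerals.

XXV = 25
XXVI = 26
25 × 26 = 650

DCL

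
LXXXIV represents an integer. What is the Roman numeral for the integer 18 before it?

LXXXIV = 84
84 - 18 = 66

LXVI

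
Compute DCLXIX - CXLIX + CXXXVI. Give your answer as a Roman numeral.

DCLXIX = 669, CXLIX = 149, CXXXVI = 136
669 - 149 = 520
520 + 136 = 656

DCLVI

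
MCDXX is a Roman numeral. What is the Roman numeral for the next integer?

MCDXX = 1420, so the next integer is 1420 + 1 = 1421

MCDXXI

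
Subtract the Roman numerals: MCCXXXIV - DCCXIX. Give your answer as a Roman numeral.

MCCXXXIV = 1234
DCCXIX = 719
1234 - 719 = 515

DXV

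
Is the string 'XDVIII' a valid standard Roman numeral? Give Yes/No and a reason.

'XDVIII': Invalid subtractive combination: XD

No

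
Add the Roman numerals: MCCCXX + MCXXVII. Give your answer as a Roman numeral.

MCCCXX = 1320
MCXXVII = 1127
1320 + 1127 = 2447

MMCDXLVII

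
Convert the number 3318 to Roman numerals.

Convert 3318 to Roman numerals:
  3318 contains 3×1000 (MMM)
  318 contains 3×100 (CCC)
  18 contains 1×10 (X)
  8 contains 1×5 (V)
  3 contains 3×1 (III)

MMMCCCXVIII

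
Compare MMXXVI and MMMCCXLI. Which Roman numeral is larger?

MMXXVI = 2026
MMMCCXLI = 3241
3241 is larger

MMMCCXLI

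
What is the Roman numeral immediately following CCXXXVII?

CCXXXVII = 237, so the next integer is 237 + 1 = 238

CCXXXVIII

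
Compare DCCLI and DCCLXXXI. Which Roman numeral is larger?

DCCLI = 751
DCCLXXXI = 781
781 is larger

DCCLXXXI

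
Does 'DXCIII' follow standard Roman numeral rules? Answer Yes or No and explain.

'DXCIII': Check the rules: uses only the symbols I, V, X, L, C, D, M; no symbol is repeated more than three times in a row; V, L and D each appear at most once; the only place a smaller symbol precedes a larger one is the allowed subtractive pair XC, the symbol right after such a pair (if any) is smaller than the pair's first symbol, and otherwise the values never increase from left to right. Value: D (500) + XC (90) + I (1) + I (1) + I (1) = 593. So it is a valid standard Roman numeral.

Yes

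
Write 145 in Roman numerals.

Convert 145 to Roman numerals:
  145 contains 1×100 (C)
  45 contains 1×40 (XL)
  5 contains 1×5 (V)

CXLV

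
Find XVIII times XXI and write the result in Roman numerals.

XVIII = 18
XXI = 21
18 × 21 = 378

CCCLXXVIII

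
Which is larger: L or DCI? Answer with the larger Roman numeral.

L = 50
DCI = 601
601 is larger

DCI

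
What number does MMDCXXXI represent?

MMDCXXXI: M=1000, M=1000, D=500, C=100, X=10, X=10, X=10, I=1
1000 + 1000 + 500 + 100 + 10 + 10 + 10 + 1 = 2631

2631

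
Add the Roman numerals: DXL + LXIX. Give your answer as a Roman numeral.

DXL = 540
LXIX = 69
540 + 69 = 609

DCIX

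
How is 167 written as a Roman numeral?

Convert 167 to Roman numerals:
  167 contains 1×100 (C)
  67 contains 1×50 (L)
  17 contains 1×10 (X)
  7 contains 1×5 (V)
  2 contains 2×1 (II)

CLXVII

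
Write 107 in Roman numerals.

Convert 107 to Roman numerals:
  107 contains 1×100 (C)
  7 contains 1×5 (V)
  2 contains 2×1 (II)

CVII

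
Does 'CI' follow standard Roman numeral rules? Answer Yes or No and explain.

'CI': Check the rules: uses only the symbols I, V, X, L, C, D, M; no symbol is repeated more than three times in a row; V, L and D each appear at most once; no smaller symbol precedes a larger one (values never increase from left to right). Value: C (100) + I (1) = 101. So it is a valid standard Roman numeral.

Yes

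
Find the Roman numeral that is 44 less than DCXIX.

DCXIX = 619
619 - 44 = 575

DLXXV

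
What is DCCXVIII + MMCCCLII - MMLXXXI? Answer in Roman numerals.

DCCXVIII = 718, MMCCCLII = 2352, MMLXXXI = 2081
718 + 2352 = 3070
3070 - 2081 = 989

CMLXXXIX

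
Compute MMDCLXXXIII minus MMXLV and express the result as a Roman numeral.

MMDCLXXXIII = 2683
MMXLV = 2045
2683 - 2045 = 638

DCXXXVIII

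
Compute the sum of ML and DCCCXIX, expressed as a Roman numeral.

ML = 1050
DCCCXIX = 819
1050 + 819 = 1869

MDCCCLXIX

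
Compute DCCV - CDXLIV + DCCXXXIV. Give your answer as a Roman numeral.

DCCV = 705, CDXLIV = 444, DCCXXXIV = 734
705 - 444 = 261
261 + 734 = 995

CMXCV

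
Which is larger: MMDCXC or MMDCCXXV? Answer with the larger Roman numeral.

MMDCXC = 2690
MMDCCXXV = 2725
2725 is larger

MMDCCXXV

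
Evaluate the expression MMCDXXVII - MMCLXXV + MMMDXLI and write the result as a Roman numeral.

MMCDXXVII = 2427, MMCLXXV = 2175, MMMDXLI = 3541
2427 - 2175 = 252
252 + 3541 = 3793

MMMDCCXCIII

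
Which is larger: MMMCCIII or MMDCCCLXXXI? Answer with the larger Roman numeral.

MMMCCIII = 3203
MMDCCCLXXXI = 2881
3203 is larger

MMMCCIII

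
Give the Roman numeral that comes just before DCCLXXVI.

DCCLXXVI = 776; previous is 775

DCCLXXV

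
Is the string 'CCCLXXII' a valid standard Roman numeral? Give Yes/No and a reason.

'CCCLXXII': Check the rules: uses only the symbols I, V, X, L, C, D, M; no symbol is repeated more than three times in a row; V, L and D each appear at most once; no smaller symbol precedes a larger one (values never increase from left to right). Value: C (100) + C (100) + C (100) + L (50) + X (10) + X (10) + I (1) + I (1) = 372. So it is a valid standard Roman numeral.

Yes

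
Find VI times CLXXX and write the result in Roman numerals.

VI = 6
CLXXX = 180
6 × 180 = 1080

MLXXX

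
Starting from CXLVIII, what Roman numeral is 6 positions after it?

CXLVIII = 148
148 + 6 = 154

CLIV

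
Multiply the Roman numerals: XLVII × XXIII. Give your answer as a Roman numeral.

XLVII = 47
XXIII = 23
47 × 23 = 1081

MLXXXI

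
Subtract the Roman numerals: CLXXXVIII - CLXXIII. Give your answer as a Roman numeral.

CLXXXVIII = 188
CLXXIII = 173
188 - 173 = 15

XV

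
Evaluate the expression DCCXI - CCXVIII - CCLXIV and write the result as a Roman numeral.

DCCXI = 711, CCXVIII = 218, CCLXIV = 264
711 - 218 = 493
493 - 264 = 229

CCXXIX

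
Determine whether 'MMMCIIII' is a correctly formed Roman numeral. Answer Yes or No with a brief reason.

'MMMCIIII': More than 3 consecutive I's

No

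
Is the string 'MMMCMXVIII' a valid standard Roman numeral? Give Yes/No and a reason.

'MMMCMXVIII': Check the rules: uses only the symbols I, V, X, L, C, D, M; no symbol is repeated more than three times in a row; V, L and D each appear at most once; the only place a smaller symbol precedes a larger one is the allowed subtractive pair CM, the symbol right after such a pair (if any) is smaller than the pair's first symbol, and otherwise the values never increase from left to right. Value: M (1000) + M (1000) + M (1000) + CM (900) + X (10) + V (5) + I (1) + I (1) + I (1) = 3918. So it is a valid standard Roman numeral.

Yes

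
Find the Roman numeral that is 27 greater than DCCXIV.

DCCXIV = 714
714 + 27 = 741

DCCXLI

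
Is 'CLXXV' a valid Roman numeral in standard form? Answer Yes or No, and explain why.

'CLXXV': Check the rules: uses only the symbols I, V, X, L, C, D, M; no symbol is repeated more than three times in a row; V, L and D each appear at most once; no smaller symbol precedes a larger one (values never increase from left to right). Value: C (100) + L (50) + X (10) + X (10) + V (5) = 175. So it is a valid standard Roman numeral.

Yes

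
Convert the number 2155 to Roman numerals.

Convert 2155 to Roman numerals:
  2155 contains 2×1000 (MM)
  155 contains 1×100 (C)
  55 contains 1×50 (L)
  5 contains 1×5 (V)

MMCLV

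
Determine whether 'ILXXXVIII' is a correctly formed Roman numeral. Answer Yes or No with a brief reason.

'ILXXXVIII': Invalid subtractive combination: IL

No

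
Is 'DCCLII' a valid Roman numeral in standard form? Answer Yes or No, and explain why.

'DCCLII': Check the rules: uses only the symbols I, V, X, L, C, D, M; no symbol is repeated more than three times in a row; V, L and D each appear at most once; no smaller symbol precedes a larger one (values never increase from left to right). Value: D (500) + C (100) + C (100) + L (50) + I (1) + I (1) = 752. So it is a valid standard Roman numeral.

Yes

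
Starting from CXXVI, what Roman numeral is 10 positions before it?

CXXVI = 126
126 - 10 = 116

CXVI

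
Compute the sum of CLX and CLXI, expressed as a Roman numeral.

CLX = 160
CLXI = 161
160 + 161 = 321

CCCXXI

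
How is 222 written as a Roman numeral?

Convert 222 to Roman numerals:
  222 contains 2×100 (CC)
  22 contains 2×10 (XX)
  2 contains 2×1 (II)

CCXXII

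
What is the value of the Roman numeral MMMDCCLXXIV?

MMMDCCLXXIV: M=1000, M=1000, M=1000, D=500, C=100, C=100, L=50, X=10, X=10, IV=4
1000 + 1000 + 1000 + 500 + 100 + 100 + 50 + 10 + 10 + 4 = 3774

3774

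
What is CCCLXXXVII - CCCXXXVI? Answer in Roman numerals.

CCCLXXXVII = 387
CCCXXXVI = 336
387 - 336 = 51

LI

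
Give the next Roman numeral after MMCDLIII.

MMCDLIII = 2453; next is 2454

MMCDLIV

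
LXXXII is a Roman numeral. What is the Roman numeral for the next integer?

LXXXII = 82, so the next integer is 82 + 1 = 83

LXXXIII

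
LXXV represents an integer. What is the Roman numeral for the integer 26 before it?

LXXV = 75
75 - 26 = 49

XLIX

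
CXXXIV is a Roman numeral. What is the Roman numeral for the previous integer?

CXXXIV = 134; previous is 133

CXXXIII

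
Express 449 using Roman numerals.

Convert 449 to Roman numerals:
  449 contains 1×400 (CD)
  49 contains 1×40 (XL)
  9 contains 1×9 (IX)

CDXLIX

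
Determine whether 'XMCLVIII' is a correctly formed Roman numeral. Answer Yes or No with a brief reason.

'XMCLVIII': Invalid subtractive combination: XM

No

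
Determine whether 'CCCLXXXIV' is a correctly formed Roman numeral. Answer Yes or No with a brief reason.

'CCCLXXXIV': Check the rules: uses only the symbols I, V, X, L, C, D, M; no symbol is repeated more than three times in a row; V, L and D each appear at most once; the only place a smaller symbol precedes a larger one is the allowed subtractive pair IV, the symbol right after such a pair (if any) is smaller than the pair's first symbol, and otherwise the values never increase from left to right. Value: C (100) + C (100) + C (100) + L (50) + X (10) + X (10) + X (10) + IV (4) = 384. So it is a valid standard Roman numeral.

Yes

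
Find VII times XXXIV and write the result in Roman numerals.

VII = 7
XXXIV = 34
7 × 34 = 238

CCXXXVIII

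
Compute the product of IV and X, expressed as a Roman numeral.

IV = 4
X = 10
4 × 10 = 40

XL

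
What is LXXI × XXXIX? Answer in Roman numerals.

LXXI = 71
XXXIX = 39
71 × 39 = 2769

MMDCCLXIX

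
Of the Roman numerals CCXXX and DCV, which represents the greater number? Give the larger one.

CCXXX = 230
DCV = 605
605 is larger

DCV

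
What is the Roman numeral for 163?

Convert 163 to Roman numerals:
  163 contains 1×100 (C)
  63 contains 1×50 (L)
  13 contains 1×10 (X)
  3 contains 3×1 (III)

CLXIII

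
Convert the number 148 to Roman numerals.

Convert 148 to Roman numerals:
  148 contains 1×100 (C)
  48 contains 1×40 (XL)
  8 contains 1×5 (V)
  3 contains 3×1 (III)

CXLVIII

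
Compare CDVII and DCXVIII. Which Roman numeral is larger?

CDVII = 407
DCXVIII = 618
618 is larger

DCXVIII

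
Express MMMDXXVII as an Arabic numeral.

MMMDXXVII: M=1000, M=1000, M=1000, D=500, X=10, X=10, V=5, I=1, I=1
1000 + 1000 + 1000 + 500 + 10 + 10 + 5 + 1 + 1 = 3527

3527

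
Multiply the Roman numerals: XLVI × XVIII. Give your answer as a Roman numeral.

XLVI = 46
XVIII = 18
46 × 18 = 828

DCCCXXVIII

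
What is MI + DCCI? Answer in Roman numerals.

MI = 1001
DCCI = 701
1001 + 701 = 1702

MDCCII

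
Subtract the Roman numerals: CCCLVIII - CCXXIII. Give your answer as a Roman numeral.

CCCLVIII = 358
CCXXIII = 223
358 - 223 = 135

CXXXV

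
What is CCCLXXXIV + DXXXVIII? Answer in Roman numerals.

CCCLXXXIV = 384
DXXXVIII = 538
384 + 538 = 922

CMXXII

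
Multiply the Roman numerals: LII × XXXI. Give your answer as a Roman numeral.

LII = 52
XXXI = 31
52 × 31 = 1612

MDCXII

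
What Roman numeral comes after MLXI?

MLXI = 1061; next is 1062

MLXII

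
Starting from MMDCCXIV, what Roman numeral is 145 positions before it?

MMDCCXIV = 2714
2714 - 145 = 2569

MMDLXIX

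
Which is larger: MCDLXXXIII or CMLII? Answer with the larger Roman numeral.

MCDLXXXIII = 1483
CMLII = 952
1483 is larger

MCDLXXXIII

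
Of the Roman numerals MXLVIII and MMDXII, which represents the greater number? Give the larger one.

MXLVIII = 1048
MMDXII = 2512
2512 is larger

MMDXII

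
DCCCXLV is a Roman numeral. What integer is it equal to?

DCCCXLV: D=500, C=100, C=100, C=100, XL=40, V=5
500 + 100 + 100 + 100 + 40 + 5 = 845

845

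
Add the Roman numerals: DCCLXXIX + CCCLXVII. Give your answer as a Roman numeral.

DCCLXXIX = 779
CCCLXVII = 367
779 + 367 = 1146

MCXLVI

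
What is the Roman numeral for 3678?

Convert 3678 to Roman numerals:
  3678 contains 3×1000 (MMM)
  678 contains 1×500 (D)
  178 contains 1×100 (C)
  78 contains 1×50 (L)
  28 contains 2×10 (XX)
  8 contains 1×5 (V)
  3 contains 3×1 (III)

MMMDCLXXVIII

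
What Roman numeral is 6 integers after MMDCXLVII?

MMDCXLVII = 2647
2647 + 6 = 2653

MMDCLIII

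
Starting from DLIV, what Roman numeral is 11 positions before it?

DLIV = 554
554 - 11 = 543

DXLIII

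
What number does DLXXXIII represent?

DLXXXIII: D=500, L=50, X=10, X=10, X=10, I=1, I=1, I=1
500 + 50 + 10 + 10 + 10 + 1 + 1 + 1 = 583

583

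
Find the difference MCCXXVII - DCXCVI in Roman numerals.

MCCXXVII = 1227
DCXCVI = 696
1227 - 696 = 531

DXXXI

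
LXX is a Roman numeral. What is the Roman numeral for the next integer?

LXX = 70; next is 71

LXXI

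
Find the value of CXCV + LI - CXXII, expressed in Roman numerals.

CXCV = 195, LI = 51, CXXII = 122
195 + 51 = 246
246 - 122 = 124

CXXIV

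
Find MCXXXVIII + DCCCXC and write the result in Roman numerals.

MCXXXVIII = 1138
DCCCXC = 890
1138 + 890 = 2028

MMXXVIII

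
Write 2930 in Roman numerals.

Convert 2930 to Roman numerals:
  2930 contains 2×1000 (MM)
  930 contains 1×900 (CM)
  30 contains 3×10 (XXX)

MMCMXXX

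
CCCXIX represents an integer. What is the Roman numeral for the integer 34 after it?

CCCXIX = 319
319 + 34 = 353

CCCLIII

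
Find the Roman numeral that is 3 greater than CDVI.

CDVI = 406
406 + 3 = 409

CDIX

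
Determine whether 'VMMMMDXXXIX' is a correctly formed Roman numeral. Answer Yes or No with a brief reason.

'VMMMMDXXXIX': More than 3 consecutive M's

No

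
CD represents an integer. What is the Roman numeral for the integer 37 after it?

CD = 400
400 + 37 = 437

CDXXXVII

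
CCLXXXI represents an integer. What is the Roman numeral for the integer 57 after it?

CCLXXXI = 281
281 + 57 = 338

CCCXXXVIII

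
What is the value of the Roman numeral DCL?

DCL: D=500, C=100, L=50
500 + 100 + 50 = 650

650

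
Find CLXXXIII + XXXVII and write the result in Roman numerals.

CLXXXIII = 183
XXXVII = 37
183 + 37 = 220

CCXX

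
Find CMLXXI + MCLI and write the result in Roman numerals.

CMLXXI = 971
MCLI = 1151
971 + 1151 = 2122

MMCXXII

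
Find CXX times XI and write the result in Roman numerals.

CXX = 120
XI = 11
120 × 11 = 1320

MCCCXX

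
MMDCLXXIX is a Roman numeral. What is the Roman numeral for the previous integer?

MMDCLXXIX = 2679; previous is 2678

MMDCLXXVIII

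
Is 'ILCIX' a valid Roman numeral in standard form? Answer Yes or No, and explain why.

'ILCIX': Invalid subtractive combination: IL

No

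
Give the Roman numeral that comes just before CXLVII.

CXLVII = 147, so the previous integer is 147 - 1 = 146

CXLVI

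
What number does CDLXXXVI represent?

CDLXXXVI: CD=400, L=50, X=10, X=10, X=10, V=5, I=1
400 + 50 + 10 + 10 + 10 + 5 + 1 = 486

486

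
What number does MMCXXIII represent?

MMCXXIII: M=1000, M=1000, C=100, X=10, X=10, I=1, I=1, I=1
1000 + 1000 + 100 + 10 + 10 + 1 + 1 + 1 = 2123

2123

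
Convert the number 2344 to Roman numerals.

Convert 2344 to Roman numerals:
  2344 contains 2×1000 (MM)
  344 contains 3×100 (CCC)
  44 contains 1×40 (XL)
  4 contains 1×4 (IV)

MMCCCXLIV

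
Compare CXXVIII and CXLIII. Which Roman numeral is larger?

CXXVIII = 128
CXLIII = 143
143 is larger

CXLIII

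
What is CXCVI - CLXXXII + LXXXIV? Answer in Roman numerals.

CXCVI = 196, CLXXXII = 182, LXXXIV = 84
196 - 182 = 14
14 + 84 = 98

XCVIII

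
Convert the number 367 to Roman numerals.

Convert 367 to Roman numerals:
  367 contains 3×100 (CCC)
  67 contains 1×50 (L)
  17 contains 1×10 (X)
  7 contains 1×5 (V)
  2 contains 2×1 (II)

CCCLXVII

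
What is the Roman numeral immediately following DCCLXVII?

DCCLXVII = 767, so the next integer is 767 + 1 = 768

DCCLXVIII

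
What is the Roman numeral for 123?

Convert 123 to Roman numerals:
  123 contains 1×100 (C)
  23 contains 2×10 (XX)
  3 contains 3×1 (III)

CXXIII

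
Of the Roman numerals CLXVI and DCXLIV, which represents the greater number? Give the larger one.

CLXVI = 166
DCXLIV = 644
644 is larger

DCXLIV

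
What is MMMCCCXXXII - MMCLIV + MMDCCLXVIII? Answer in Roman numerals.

MMMCCCXXXII = 3332, MMCLIV = 2154, MMDCCLXVIII = 2768
3332 - 2154 = 1178
1178 + 2768 = 3946

MMMCMXLVI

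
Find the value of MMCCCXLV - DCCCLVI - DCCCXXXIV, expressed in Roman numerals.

MMCCCXLV = 2345, DCCCLVI = 856, DCCCXXXIV = 834
2345 - 856 = 1489
1489 - 834 = 655

DCLV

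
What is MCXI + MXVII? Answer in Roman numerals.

MCXI = 1111
MXVII = 1017
1111 + 1017 = 2128

MMCXXVIII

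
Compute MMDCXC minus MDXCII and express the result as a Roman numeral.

MMDCXC = 2690
MDXCII = 1592
2690 - 1592 = 1098

MXCVIII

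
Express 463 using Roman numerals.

Convert 463 to Roman numerals:
  463 contains 1×400 (CD)
  63 contains 1×50 (L)
  13 contains 1×10 (X)
  3 contains 3×1 (III)

CDLXIII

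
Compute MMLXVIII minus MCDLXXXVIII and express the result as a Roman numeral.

MMLXVIII = 2068
MCDLXXXVIII = 1488
2068 - 1488 = 580

DLXXX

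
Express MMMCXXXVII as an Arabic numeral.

MMMCXXXVII: M=1000, M=1000, M=1000, C=100, X=10, X=10, X=10, V=5, I=1, I=1
1000 + 1000 + 1000 + 100 + 10 + 10 + 10 + 5 + 1 + 1 = 3137

3137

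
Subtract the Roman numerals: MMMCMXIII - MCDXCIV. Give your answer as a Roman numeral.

MMMCMXIII = 3913
MCDXCIV = 1494
3913 - 1494 = 2419

MMCDXIX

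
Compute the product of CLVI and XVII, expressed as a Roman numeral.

CLVI = 156
XVII = 17
156 × 17 = 2652

MMDCLII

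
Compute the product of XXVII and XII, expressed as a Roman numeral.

XXVII = 27
XII = 12
27 × 12 = 324

CCCXXIV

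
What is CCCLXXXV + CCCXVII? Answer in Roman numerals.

CCCLXXXV = 385
CCCXVII = 317
385 + 317 = 702

DCCII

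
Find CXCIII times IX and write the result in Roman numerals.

CXCIII = 193
IX = 9
193 × 9 = 1737

MDCCXXXVII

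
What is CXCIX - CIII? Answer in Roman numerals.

CXCIX = 199
CIII = 103
199 - 103 = 96

XCVI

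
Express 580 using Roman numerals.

Convert 580 to Roman numerals:
  580 contains 1×500 (D)
  80 contains 1×50 (L)
  30 contains 3×10 (XXX)

DLXXX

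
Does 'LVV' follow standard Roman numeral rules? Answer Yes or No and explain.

'LVV': V should not appear more than once

No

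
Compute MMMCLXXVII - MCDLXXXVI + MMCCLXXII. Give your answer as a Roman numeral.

MMMCLXXVII = 3177, MCDLXXXVI = 1486, MMCCLXXII = 2272
3177 - 1486 = 1691
1691 + 2272 = 3963

MMMCMLXIII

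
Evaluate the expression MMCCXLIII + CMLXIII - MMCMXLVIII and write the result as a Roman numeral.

MMCCXLIII = 2243, CMLXIII = 963, MMCMXLVIII = 2948
2243 + 963 = 3206
3206 - 2948 = 258

CCLVIII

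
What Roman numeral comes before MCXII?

MCXII = 1112, so the previous integer is 1112 - 1 = 1111

MCXI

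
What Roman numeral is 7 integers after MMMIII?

MMMIII = 3003
3003 + 7 = 3010

MMMX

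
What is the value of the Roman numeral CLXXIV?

CLXXIV: C=100, L=50, X=10, X=10, IV=4
100 + 50 + 10 + 10 + 4 = 174

174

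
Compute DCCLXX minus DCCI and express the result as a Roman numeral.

DCCLXX = 770
DCCI = 701
770 - 701 = 69

LXIX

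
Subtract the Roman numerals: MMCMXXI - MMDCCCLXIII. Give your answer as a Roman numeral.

MMCMXXI = 2921
MMDCCCLXIII = 2863
2921 - 2863 = 58

LVIII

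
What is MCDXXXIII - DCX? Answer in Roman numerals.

MCDXXXIII = 1433
DCX = 610
1433 - 610 = 823

DCCCXXIII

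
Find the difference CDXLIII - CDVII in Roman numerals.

CDXLIII = 443
CDVII = 407
443 - 407 = 36

XXXVI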